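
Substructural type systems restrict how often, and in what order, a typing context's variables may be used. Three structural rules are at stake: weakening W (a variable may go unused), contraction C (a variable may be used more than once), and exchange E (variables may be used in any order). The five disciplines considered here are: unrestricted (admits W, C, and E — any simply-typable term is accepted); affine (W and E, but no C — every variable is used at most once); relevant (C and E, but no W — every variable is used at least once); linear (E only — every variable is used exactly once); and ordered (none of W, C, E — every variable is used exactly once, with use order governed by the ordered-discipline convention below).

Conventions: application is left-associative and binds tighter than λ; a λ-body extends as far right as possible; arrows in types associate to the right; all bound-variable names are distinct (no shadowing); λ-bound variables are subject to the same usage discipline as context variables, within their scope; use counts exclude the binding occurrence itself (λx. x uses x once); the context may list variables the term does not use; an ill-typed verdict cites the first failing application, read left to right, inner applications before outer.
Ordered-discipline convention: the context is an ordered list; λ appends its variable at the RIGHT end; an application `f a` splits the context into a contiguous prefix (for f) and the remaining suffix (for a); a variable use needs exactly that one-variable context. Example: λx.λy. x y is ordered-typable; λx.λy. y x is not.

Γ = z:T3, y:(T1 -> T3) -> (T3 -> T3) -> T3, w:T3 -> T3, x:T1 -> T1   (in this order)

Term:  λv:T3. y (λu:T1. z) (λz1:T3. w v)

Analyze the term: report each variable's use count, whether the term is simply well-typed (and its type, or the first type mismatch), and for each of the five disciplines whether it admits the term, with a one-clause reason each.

use counts: z=1, y=1, w=1, x=0, v [bound]=1, u [bound]=0, z1 [bound]=0
uses in reading order: y, z, w, v
typing: well-typed — term : T3 -> T3
ordered ✗ (x, u, z1 left unused)
linear ✗ (x, u, z1 left unused)
affine ✓ (none of z, y, w, x, v, u, z1 used more than once)
relevant ✗ (x, u, z1 left unused)
unrestricted ✓ (simply typable at T3 -> T3; W, C, E all held)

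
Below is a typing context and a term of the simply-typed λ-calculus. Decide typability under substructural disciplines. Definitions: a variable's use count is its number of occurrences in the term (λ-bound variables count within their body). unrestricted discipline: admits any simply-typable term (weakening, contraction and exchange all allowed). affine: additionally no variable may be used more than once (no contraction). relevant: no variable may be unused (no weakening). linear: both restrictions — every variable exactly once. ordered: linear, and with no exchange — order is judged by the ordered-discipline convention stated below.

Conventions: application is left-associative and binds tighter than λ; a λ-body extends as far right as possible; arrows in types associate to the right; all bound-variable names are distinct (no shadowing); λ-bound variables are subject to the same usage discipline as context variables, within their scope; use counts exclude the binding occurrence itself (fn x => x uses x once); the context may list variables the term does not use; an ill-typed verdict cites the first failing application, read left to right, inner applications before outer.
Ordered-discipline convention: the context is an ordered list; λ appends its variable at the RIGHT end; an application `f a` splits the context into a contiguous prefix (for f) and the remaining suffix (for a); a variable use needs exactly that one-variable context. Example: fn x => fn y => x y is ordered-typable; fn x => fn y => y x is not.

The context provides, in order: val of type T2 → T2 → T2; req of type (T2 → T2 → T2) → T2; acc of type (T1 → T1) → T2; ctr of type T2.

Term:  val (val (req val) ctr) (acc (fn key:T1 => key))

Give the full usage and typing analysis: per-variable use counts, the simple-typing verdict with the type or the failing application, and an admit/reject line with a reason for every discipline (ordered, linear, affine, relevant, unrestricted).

counts: val ×3, req ×1, acc ×1, ctr ×1, key (bound) ×1
order of uses: val, val, req, val, ctr, acc, key
typing: well-typed at T2
ordered: ✗ — uses contraction: val ×3
linear: ✗ — uses contraction: val ×3
affine: ✗ — uses contraction: val ×3
relevant: ✓ — every one of val, req, acc, ctr, key appears
unrestricted: ✓ — typability at T2 is all that's needed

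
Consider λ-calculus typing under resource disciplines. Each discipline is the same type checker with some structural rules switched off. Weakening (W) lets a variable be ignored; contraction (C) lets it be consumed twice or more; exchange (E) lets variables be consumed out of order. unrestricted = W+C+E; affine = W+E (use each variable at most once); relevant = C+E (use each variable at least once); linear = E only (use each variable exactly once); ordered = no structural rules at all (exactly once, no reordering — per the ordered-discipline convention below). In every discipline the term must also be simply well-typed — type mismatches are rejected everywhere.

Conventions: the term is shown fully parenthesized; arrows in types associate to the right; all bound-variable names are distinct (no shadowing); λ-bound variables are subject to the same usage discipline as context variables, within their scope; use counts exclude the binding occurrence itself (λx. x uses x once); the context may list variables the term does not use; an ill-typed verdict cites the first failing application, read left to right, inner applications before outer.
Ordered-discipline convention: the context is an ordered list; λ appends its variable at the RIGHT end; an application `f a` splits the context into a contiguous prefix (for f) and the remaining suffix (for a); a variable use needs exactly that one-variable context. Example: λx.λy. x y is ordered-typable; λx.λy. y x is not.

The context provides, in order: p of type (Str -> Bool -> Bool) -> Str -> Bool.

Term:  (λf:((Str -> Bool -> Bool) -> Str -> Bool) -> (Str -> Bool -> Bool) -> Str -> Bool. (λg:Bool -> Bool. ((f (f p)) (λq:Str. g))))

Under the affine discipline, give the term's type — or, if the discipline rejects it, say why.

not well-typed under affine — repeated use of f ×2
usage: p=1, f (λ-bound)=2, g (λ-bound)=1, q (λ-bound)=0
left-to-right use order: f, f, p, g
typing: the term checks, with type (((Str -> Bool -> Bool) -> Str -> Bool) -> (Str -> Bool -> Bool) -> Str -> Bool) -> (Bool -> Bool) -> Str -> Bool
across the five disciplines: ordered ✗ | linear ✗ | affine ✗ | relevant ✗ | unrestricted ✓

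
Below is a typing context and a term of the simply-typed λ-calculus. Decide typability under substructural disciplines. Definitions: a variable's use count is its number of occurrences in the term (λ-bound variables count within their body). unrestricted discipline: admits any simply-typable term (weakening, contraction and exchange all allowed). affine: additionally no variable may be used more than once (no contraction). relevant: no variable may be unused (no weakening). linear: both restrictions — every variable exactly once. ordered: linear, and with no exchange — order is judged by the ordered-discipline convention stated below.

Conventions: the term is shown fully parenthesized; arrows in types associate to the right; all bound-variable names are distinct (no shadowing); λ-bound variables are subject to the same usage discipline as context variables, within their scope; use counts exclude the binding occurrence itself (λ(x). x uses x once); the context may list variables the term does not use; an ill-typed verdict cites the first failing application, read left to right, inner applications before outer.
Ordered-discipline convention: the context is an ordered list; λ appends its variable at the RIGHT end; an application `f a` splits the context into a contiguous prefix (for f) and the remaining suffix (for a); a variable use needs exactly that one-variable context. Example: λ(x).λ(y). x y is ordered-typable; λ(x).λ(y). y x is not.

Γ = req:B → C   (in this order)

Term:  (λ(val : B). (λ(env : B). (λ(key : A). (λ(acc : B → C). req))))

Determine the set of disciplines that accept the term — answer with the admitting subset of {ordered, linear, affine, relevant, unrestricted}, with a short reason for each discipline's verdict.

admitted by: affine, unrestricted
use counts: req: 1, val (λ-bound): 0, env (λ-bound): 0, key (λ-bound): 0, acc (λ-bound): 0
order of uses: req
typing: ✓ — B → B → A → (B → C) → B → C
ordered: ✗, val, env, key, acc never used (weakening)
linear: ✗, val, env, key, acc never used (weakening)
affine: ✓, at most one use each (req, val, env, key, acc)
relevant: ✗, val, env, key, acc never used (weakening)
unrestricted: ✓, simply typable at B → B → A → (B → C) → B → C; W, C, E all held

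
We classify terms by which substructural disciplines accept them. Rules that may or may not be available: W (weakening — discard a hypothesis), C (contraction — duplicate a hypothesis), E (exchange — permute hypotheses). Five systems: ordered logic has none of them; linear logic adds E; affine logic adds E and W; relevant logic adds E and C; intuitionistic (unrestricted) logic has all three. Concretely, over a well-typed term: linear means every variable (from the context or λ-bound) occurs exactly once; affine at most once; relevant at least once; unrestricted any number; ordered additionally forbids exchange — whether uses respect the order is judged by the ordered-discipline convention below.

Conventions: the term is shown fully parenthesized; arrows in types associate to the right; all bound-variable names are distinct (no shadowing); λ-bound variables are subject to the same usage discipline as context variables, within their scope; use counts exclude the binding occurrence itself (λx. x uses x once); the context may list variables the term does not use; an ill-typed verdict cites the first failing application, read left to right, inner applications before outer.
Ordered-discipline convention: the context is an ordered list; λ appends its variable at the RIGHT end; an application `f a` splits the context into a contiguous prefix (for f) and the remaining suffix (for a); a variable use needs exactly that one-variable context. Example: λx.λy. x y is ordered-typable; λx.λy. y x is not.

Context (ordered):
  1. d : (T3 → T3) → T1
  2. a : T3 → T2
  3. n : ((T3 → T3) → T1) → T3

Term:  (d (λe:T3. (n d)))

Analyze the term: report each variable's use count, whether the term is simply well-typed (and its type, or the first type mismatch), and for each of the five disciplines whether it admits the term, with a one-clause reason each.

use counts: d=2; a=0; n=1; e [bound]=0
use order (left to right): d, n, d
typing: the term checks, with type T1
ordered: ✗ — needs contraction — d ×2; needs weakening: a, e unused
linear: ✗ — needs contraction — d ×2; needs weakening: a, e unused
affine: ✗ — needs contraction — d ×2
relevant: ✗ — needs weakening: a, e unused
unrestricted: ✓ — simply typable at T1; W, C, E all held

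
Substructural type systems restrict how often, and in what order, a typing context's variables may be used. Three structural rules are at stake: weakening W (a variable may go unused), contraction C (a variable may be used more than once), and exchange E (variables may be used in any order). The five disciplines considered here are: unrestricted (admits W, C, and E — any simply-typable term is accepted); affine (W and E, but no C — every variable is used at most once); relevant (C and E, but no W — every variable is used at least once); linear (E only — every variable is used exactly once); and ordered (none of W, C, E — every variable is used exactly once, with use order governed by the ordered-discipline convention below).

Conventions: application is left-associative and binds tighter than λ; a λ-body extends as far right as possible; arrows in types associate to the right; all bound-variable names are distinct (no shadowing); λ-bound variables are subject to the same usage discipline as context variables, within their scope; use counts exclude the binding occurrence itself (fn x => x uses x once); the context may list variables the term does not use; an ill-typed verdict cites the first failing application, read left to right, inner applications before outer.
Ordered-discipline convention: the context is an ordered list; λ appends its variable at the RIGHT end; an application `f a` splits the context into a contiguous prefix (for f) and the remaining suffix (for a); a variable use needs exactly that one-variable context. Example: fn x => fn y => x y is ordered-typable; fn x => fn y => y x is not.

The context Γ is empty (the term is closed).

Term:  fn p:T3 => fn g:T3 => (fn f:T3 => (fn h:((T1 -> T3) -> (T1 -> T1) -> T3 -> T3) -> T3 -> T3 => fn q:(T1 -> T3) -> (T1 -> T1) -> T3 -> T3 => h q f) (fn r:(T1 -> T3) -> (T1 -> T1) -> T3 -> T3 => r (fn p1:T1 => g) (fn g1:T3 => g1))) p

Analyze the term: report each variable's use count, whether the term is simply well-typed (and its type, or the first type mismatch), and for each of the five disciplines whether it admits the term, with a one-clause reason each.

variable uses: p (λ-bound)=1, g (λ-bound)=1, f (λ-bound)=1, h (λ-bound)=1, q (λ-bound)=1, r (λ-bound)=1, p1 (λ-bound)=0, g1 (λ-bound)=1
order of uses: h, q, f, r, g, g1, p
typing: ill-typed: an application expects T1 -> T1 but receives T3 -> T3
ordered: ✗, not simply typable
linear: ✗, fails simple typing
affine: ✗, a type mismatch blocks all five
relevant: ✗, the type mismatch rejects it
unrestricted: ✗, not simply typable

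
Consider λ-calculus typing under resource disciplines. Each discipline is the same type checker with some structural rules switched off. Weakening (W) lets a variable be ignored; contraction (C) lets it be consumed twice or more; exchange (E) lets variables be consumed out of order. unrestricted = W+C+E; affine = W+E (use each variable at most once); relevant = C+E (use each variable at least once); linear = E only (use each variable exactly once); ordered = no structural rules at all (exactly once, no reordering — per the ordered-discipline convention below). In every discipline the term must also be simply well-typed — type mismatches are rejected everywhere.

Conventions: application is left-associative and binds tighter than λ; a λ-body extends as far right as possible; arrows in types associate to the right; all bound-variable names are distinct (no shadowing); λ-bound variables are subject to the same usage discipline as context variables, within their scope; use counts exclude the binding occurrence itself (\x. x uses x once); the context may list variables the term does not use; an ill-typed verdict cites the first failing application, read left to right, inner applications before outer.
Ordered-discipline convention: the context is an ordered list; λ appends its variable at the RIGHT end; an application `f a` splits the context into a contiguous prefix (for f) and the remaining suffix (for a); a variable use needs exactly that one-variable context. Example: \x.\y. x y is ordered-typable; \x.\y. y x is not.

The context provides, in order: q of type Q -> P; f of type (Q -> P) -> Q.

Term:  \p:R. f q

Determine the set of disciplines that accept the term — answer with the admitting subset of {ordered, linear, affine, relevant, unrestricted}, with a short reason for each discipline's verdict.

admitted in: affine, unrestricted
variable uses: q=1; f=1; p (bound)=0
order of uses: f, q
typing: well-typed at R -> Q
ordered: ✗, p left unused
linear: ✗, p left unused
affine: ✓, none of q, f, p used more than once
relevant: ✗, p left unused
unrestricted: ✓, type-checks (R -> Q) and nothing is barred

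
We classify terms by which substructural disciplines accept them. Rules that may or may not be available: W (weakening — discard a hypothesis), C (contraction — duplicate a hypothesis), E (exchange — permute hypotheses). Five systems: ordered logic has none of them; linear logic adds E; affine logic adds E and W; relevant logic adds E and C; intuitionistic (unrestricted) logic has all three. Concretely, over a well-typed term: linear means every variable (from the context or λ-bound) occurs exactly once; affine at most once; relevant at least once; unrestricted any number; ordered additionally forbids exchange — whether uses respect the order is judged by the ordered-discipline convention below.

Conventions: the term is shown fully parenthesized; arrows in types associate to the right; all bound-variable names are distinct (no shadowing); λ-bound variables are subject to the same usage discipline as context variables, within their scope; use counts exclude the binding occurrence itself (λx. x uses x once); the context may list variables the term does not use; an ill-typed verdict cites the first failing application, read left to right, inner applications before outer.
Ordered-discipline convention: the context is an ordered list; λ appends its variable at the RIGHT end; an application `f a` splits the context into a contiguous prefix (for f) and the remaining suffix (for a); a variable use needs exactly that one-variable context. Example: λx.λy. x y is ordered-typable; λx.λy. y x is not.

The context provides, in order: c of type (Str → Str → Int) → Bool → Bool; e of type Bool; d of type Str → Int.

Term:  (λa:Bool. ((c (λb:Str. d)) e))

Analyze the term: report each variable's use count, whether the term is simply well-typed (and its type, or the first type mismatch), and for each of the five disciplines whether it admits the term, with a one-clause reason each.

usage: c: 1; e: 1; d: 1; a (λ-bound): 0; b (λ-bound): 0
order of uses: c, d, e
typing: the term checks, with type Bool → Bool
ordered: ✗, a, b never used (weakening)
linear: ✗, a, b never used (weakening)
affine: ✓, none of c, e, d, a, b used more than once
relevant: ✗, a, b never used (weakening)
unrestricted: ✓, type-checks (Bool → Bool) and nothing is barred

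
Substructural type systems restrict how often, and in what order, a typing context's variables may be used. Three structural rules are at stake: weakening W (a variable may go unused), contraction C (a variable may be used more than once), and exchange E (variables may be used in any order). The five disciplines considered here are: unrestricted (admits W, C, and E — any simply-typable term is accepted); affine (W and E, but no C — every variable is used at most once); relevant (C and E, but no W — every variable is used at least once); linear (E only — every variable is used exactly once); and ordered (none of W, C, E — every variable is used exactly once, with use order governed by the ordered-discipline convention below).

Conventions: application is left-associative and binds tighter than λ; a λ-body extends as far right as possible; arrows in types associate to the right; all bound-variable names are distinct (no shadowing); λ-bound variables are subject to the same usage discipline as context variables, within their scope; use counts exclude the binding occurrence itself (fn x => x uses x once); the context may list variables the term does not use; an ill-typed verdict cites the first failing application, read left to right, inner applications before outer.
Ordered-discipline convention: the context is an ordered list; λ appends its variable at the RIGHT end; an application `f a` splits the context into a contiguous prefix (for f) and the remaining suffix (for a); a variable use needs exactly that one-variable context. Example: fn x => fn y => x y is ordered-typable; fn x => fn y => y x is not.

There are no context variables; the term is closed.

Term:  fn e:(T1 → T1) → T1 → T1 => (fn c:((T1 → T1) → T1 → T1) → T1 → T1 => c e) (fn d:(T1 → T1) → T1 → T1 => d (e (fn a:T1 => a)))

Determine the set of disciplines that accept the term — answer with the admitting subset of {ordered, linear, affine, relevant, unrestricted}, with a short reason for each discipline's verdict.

admitted in: relevant, unrestricted
counts: e [bound]: 2×, c [bound]: 1×, d [bound]: 1×, a [bound]: 1×
use order (left to right): c, e, d, e, a
typing: the term checks, with type ((T1 → T1) → T1 → T1) → T1 → T1
ordered: ✗, repeated use of e ×2
linear: ✗, repeated use of e ×2
affine: ✗, repeated use of e ×2
relevant: ✓, every one of e, c, d, a appears
unrestricted: ✓, type-checks (((T1 → T1) → T1 → T1) → T1 → T1) and nothing is barred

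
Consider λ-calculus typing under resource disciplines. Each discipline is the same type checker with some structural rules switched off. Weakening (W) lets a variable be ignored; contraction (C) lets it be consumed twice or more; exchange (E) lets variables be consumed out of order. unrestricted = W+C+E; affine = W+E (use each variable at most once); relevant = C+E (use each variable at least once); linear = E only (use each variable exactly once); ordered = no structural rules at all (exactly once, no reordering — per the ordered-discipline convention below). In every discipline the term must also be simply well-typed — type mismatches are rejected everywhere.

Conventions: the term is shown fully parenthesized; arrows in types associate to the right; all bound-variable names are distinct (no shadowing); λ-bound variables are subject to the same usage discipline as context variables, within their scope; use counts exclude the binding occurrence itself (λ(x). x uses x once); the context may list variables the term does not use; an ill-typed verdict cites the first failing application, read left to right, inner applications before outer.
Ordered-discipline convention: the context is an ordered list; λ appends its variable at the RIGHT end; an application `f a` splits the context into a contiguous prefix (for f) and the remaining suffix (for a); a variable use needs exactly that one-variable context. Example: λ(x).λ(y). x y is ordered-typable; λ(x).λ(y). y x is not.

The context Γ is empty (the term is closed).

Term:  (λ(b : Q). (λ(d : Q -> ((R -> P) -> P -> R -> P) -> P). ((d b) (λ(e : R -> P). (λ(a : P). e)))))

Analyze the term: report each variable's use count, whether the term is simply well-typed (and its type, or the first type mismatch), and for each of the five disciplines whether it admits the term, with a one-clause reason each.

usage: b (bound) ×1, d (bound) ×1, e (bound) ×1, a (bound) ×0
left-to-right use order: d, b, e
typing: well-typed — term : Q -> (Q -> ((R -> P) -> P -> R -> P) -> P) -> P
ordered ✗ (a left unused)
linear ✗ (a left unused)
affine ✓ (at most one use each (b, d, e, a))
relevant ✗ (a left unused)
unrestricted ✓ (type-checks (Q -> (Q -> ((R -> P) -> P -> R -> P) -> P) -> P) and nothing is barred)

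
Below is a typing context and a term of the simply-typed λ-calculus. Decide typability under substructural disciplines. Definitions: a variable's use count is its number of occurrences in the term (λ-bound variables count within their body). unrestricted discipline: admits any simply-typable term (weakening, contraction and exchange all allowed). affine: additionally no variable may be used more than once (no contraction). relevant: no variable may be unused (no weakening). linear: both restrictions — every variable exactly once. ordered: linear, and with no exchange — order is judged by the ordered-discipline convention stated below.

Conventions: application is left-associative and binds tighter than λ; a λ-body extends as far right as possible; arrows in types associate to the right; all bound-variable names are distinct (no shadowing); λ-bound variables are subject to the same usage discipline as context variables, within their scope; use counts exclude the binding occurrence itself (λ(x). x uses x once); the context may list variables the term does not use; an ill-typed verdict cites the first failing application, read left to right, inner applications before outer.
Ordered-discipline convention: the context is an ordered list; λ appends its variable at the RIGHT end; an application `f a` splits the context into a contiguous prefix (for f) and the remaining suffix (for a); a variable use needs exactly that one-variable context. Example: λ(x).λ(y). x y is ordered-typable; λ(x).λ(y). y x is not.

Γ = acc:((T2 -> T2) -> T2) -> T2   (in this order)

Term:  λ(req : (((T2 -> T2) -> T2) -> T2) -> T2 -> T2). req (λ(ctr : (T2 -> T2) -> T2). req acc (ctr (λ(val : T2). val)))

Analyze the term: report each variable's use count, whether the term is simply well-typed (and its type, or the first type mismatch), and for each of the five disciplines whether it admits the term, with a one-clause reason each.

use counts: acc: 1, req (bound): 2, ctr (bound): 1, val (bound): 1
uses in reading order: req, req, acc, ctr, val
typing: the term checks, with type ((((T2 -> T2) -> T2) -> T2) -> T2 -> T2) -> T2 -> T2
ordered ✗ (repeated use of req ×2)
linear ✗ (repeated use of req ×2)
affine ✗ (repeated use of req ×2)
relevant ✓ (none of acc, req, ctr, val goes unused)
unrestricted ✓ (typability at ((((T2 -> T2) -> T2) -> T2) -> T2 -> T2) -> T2 -> T2 is all that's needed)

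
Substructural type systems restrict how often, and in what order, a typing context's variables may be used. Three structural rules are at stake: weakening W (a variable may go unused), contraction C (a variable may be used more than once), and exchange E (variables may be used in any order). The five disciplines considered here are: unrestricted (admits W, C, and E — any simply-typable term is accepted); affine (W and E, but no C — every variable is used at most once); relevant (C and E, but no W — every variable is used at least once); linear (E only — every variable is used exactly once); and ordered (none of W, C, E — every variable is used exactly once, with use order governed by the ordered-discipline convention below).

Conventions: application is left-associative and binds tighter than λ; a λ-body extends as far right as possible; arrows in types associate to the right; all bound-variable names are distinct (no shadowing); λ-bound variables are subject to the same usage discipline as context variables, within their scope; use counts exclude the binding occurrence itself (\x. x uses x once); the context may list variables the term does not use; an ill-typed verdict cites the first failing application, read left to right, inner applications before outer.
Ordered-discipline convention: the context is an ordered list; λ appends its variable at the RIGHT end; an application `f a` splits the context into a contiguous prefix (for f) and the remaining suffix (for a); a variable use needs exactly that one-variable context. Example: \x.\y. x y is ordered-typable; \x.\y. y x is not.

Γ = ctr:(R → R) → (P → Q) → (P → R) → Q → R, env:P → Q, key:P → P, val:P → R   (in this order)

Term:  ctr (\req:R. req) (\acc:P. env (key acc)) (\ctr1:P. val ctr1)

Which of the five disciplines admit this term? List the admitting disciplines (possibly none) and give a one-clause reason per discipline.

admitted in: ordered, linear, affine, relevant, unrestricted
counts: ctr: 1×; env: 1×; key: 1×; val: 1×; req [bound]: 1×; acc [bound]: 1×; ctr1 [bound]: 1×
left-to-right use order: ctr, req, env, key, acc, val, ctr1
typing: the term checks, with type Q → R
ordered: ✓ — ctr, env, key, val, req, acc, ctr1: once each, no exchange needed
linear: ✓ — single use per variable (ctr, env, key, val, req, acc, ctr1)
affine: ✓ — none of ctr, env, key, val, req, acc, ctr1 used more than once
relevant: ✓ — at least one use each (ctr, env, key, val, req, acc, ctr1)
unrestricted: ✓ — well-typed at Q → R; no restrictions here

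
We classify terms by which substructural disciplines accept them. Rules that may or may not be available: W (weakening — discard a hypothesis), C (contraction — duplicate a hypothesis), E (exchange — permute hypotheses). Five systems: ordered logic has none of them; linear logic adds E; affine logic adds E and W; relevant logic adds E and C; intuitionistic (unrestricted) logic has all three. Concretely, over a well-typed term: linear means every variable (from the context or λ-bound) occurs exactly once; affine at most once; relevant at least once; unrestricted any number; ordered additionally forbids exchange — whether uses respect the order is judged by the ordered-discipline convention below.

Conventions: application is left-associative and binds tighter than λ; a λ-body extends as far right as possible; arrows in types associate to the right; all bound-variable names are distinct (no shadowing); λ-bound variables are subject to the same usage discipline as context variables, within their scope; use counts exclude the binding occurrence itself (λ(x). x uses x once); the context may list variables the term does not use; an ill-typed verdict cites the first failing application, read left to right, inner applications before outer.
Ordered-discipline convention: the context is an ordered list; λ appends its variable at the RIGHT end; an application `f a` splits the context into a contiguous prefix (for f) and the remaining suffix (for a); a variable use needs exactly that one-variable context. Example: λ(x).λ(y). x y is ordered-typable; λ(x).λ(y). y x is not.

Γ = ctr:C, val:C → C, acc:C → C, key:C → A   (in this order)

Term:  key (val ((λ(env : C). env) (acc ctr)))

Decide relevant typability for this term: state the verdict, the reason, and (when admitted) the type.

yes — every one of ctr, val, acc, key, env appears; term : A
usage: ctr=1, val=1, acc=1, key=1, env (bound)=1
use order (left to right): key, val, env, acc, ctr
typing: well-typed at A
per-discipline verdicts: ordered ✗; linear ✓; affine ✓; relevant ✓; unrestricted ✓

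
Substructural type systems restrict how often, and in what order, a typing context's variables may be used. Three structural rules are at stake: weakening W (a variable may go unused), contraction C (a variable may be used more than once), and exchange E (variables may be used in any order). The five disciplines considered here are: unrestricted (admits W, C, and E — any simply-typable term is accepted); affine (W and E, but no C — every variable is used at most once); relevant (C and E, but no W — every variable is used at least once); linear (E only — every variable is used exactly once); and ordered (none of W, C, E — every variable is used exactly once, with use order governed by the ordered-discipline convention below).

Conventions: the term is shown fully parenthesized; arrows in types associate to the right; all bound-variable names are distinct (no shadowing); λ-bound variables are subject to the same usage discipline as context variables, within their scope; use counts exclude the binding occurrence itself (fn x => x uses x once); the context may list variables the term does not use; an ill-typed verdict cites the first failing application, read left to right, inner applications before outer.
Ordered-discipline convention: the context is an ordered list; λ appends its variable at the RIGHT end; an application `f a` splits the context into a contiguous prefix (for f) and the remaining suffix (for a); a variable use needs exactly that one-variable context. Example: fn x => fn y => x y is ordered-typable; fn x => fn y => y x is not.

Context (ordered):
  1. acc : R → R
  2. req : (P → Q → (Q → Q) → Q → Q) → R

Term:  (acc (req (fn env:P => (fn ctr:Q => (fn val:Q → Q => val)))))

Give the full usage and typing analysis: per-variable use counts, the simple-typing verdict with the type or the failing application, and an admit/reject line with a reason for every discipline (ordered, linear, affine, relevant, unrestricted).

usage: acc: 1; req: 1; env (λ-bound): 0; ctr (λ-bound): 0; val (λ-bound): 1
uses in reading order: acc, req, val
typing: well-typed — term : R
ordered: ✗ — unused: env, ctr — weakening required
linear: ✗ — unused: env, ctr — weakening required
affine: ✓ — no duplicate uses among acc, req, env, ctr, val
relevant: ✗ — unused: env, ctr — weakening required
unrestricted: ✓ — well-typed at R; no restrictions here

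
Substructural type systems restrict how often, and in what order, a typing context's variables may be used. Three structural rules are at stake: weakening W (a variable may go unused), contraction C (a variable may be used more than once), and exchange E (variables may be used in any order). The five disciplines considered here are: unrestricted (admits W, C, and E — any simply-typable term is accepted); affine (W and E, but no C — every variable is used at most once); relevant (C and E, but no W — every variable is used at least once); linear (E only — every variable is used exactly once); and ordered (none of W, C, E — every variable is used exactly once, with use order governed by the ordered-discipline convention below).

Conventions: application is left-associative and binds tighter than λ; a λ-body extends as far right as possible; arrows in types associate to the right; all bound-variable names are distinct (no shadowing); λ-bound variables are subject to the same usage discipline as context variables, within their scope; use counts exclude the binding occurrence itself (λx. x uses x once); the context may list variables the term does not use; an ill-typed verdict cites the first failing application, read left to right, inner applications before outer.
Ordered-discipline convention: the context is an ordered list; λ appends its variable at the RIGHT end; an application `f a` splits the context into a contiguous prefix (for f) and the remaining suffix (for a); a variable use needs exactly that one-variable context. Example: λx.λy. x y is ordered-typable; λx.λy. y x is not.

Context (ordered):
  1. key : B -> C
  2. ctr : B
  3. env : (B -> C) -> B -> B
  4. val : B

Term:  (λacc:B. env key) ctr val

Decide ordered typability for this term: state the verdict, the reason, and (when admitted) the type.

no — acc left unused
counts: key=1; ctr=1; env=1; val=1; acc [bound]=0
left-to-right use order: env, key, ctr, val
typing: well-typed — term : B
across the five disciplines: ordered ✗ | linear ✗ | affine ✓ | relevant ✗ | unrestricted ✓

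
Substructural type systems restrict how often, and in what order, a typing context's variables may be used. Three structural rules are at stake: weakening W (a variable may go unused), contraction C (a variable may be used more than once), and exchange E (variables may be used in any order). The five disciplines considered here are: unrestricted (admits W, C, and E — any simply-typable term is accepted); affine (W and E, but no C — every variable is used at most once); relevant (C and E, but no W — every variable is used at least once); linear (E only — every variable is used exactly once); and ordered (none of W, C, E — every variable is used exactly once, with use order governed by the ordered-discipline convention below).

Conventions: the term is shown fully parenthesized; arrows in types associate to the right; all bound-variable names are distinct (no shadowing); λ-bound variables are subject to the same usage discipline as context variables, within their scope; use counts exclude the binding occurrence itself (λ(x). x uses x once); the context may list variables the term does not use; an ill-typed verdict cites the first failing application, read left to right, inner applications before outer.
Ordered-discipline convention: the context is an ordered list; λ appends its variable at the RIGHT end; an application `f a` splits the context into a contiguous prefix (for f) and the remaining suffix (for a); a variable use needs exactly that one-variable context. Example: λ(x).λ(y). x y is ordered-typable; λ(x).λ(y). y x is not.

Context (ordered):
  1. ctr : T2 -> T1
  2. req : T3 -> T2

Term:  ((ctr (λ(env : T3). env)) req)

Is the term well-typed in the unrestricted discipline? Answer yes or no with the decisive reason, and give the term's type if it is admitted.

no — fails simple typing
usage: ctr ×1, req ×1, env (λ-bound) ×1
left-to-right use order: ctr, env, req
typing: ill-typed: argument of type T3 -> T3 where T2 is required
summary: ordered ✗; linear ✗; affine ✗; relevant ✗; unrestricted ✗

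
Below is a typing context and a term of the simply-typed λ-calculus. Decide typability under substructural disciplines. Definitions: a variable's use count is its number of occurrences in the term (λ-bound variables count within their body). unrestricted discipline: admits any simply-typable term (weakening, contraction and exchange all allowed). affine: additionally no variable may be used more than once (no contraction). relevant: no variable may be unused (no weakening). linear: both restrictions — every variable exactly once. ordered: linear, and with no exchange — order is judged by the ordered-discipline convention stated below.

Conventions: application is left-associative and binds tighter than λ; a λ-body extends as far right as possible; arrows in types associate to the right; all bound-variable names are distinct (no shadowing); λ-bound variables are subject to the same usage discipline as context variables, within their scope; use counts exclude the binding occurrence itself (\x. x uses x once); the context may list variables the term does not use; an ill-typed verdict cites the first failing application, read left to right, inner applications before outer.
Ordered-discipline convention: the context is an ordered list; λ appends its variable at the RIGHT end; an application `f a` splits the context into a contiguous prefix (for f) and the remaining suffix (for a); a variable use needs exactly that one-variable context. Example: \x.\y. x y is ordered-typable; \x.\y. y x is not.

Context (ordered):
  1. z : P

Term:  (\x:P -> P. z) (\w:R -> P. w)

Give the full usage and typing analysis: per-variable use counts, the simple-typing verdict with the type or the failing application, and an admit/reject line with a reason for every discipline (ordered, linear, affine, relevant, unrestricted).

variable uses: z: 1; x (λ-bound): 0; w (λ-bound): 1
uses in reading order: z, w
typing: ill-typed: a function awaiting P -> P gets (R -> P) -> R -> P
ordered ✗ (not simply typable)
linear ✗ (fails simple typing)
affine ✗ (a type mismatch blocks all five)
relevant ✗ (the type mismatch rejects it)
unrestricted ✗ (not simply typable)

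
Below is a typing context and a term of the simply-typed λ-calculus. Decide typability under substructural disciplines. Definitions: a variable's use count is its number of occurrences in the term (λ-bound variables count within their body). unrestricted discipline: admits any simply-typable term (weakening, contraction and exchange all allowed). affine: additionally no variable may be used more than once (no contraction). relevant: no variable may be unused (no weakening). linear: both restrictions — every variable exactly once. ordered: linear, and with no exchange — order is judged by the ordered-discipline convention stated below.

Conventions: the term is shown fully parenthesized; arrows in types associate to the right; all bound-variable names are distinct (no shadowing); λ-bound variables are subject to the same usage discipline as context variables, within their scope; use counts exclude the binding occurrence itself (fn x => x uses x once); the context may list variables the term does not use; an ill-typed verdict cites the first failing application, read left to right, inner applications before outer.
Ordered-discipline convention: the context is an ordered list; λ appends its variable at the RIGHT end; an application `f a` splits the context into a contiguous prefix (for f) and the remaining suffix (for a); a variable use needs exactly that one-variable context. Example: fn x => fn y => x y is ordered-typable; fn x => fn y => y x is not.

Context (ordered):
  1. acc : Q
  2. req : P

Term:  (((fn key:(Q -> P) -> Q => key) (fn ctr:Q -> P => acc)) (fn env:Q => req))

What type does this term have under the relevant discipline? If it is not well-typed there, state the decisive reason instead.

not well-typed under relevant — ctr, env left unused
use counts: acc: 1×, req: 1×, key (λ-bound): 1×, ctr (λ-bound): 0×, env (λ-bound): 0×
use order (left to right): key, acc, req
typing: well-typed at Q
all disciplines: ordered ✗, linear ✗, affine ✓, relevant ✗, unrestricted ✓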